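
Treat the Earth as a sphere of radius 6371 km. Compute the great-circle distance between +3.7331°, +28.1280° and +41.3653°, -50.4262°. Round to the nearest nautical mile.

4740 nmi

Δλ = -50.4262 − 28.1280 = -78.5542°.
Δφ = 41.3653 − 3.7331 = 37.6322°.
a = sin²(Δφ/2) + cos φ₁ · cos φ₂ · sin²(Δλ/2) = 0.404178.
c = 2·atan2(√a, √(1−a)) = 1.37796 rad → d = 6371·c ≈ 8778.98 km ≈ 4740.27 nmi.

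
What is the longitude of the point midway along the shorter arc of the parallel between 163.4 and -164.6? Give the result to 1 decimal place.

+179.4°

Signed shortest Δλ from +163.4° to -164.6° is +32.0°.
Midpoint longitude = +163.4° + (+32.0°)/2 = +163.4° + 16.0° = +179.4°.
(The naïve average (+163.4 + -164.6)/2 = -0.6° is on the wrong side of the globe.)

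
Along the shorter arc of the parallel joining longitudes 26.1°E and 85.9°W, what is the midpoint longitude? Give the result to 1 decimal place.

Signed shortest Δλ from +26.1° to -85.9° is -112.0°.
Midpoint longitude = +26.1° + (-112.0°)/2 = +26.1° − 56.0° = -29.9°.

29.9°W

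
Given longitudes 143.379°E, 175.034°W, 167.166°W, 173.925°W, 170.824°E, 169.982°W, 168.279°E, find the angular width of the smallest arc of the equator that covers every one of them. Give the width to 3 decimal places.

Sort the longitudes: -175.034°, -173.925°, -169.982°, -167.166°, +143.379°, +168.279°, +170.824°.
Eastward gaps between consecutive values (wrapping around): 1.109°, 3.943°, 2.816°, 310.545°, 24.900°, 2.545°, 14.142°.
Largest gap = 310.545° ⇒ minimal covering band is its complement: 360° − 310.545° = 49.455°.
Band runs from +143.379° eastward to -167.166°, crossing the antimeridian.

49.455°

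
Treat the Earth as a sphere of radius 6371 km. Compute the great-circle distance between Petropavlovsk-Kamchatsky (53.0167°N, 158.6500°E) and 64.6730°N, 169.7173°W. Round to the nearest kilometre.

Δλ = -169.7173 − 158.6500 = -328.3673°; wrapped into (−180°, 180°]: 31.6327°.
Δφ = 64.6730 − 53.0167 = 11.6563°.
a = sin²(Δφ/2) + cos φ₁ · cos φ₂ · sin²(Δλ/2) = 0.029429.
c = 2·atan2(√a, √(1−a)) = 0.34480 rad → d = 6371·c ≈ 2196.73 km.

2197 km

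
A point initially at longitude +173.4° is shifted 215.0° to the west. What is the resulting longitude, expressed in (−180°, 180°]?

Start at +173.4°; shift −215.0° → -41.6°.
-41.6° already lies in (−180°, 180°].

-41.6°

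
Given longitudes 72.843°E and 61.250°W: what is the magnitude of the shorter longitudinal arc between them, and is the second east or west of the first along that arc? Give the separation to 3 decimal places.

134.093° west

Raw difference: -61.250 − 72.843 = -134.093°.
Normalise into (−180°, 180°]: -134.093° stays -134.093°.
Negative ⇒ the second point lies to the west; separation 134.093°.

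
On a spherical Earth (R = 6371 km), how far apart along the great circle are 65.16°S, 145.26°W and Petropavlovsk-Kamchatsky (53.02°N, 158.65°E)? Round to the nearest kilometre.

13981 km

Δλ = 158.65 − -145.26 = 303.91°; wrapped into (−180°, 180°]: -56.09°.
Δφ = 53.02 − -65.16 = 118.18°.
a = sin²(Δφ/2) + cos φ₁ · cos φ₂ · sin²(Δλ/2) = 0.791981.
c = 2·atan2(√a, √(1−a)) = 2.19440 rad → d = 6371·c ≈ 13980.51 km.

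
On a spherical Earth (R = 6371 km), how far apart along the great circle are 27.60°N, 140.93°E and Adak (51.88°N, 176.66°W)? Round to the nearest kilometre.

Δλ = -176.66 − 140.93 = -317.59°; wrapped into (−180°, 180°]: 42.41°.
Δφ = 51.88 − 27.60 = 24.28°.
a = sin²(Δφ/2) + cos φ₁ · cos φ₂ · sin²(Δλ/2) = 0.115799.
c = 2·atan2(√a, √(1−a)) = 0.69446 rad → d = 6371·c ≈ 4424.39 km.

4424 km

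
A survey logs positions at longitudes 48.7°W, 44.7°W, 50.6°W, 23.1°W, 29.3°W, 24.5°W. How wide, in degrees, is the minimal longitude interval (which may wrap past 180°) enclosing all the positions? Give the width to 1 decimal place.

Sort the longitudes: -50.6°, -48.7°, -44.7°, -29.3°, -24.5°, -23.1°.
Eastward gaps between consecutive values (wrapping around): 1.9°, 4.0°, 15.4°, 4.8°, 1.4°, 332.5°.
Largest gap = 332.5° ⇒ minimal covering band is its complement: 360° − 332.5° = 27.5°.
Band runs from -50.6° eastward to -23.1°.

27.5°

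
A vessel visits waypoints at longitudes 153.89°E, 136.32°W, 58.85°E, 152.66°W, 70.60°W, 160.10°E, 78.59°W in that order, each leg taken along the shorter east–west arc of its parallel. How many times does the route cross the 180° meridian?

5

Leg 1: +153.89° → -136.32°, shortest Δλ = 69.79° (east) — crosses 180°.
Leg 2: -136.32° → +58.85°, shortest Δλ = -164.83° (west) — crosses 180°.
Leg 3: +58.85° → -152.66°, shortest Δλ = 148.49° (east) — crosses 180°.
Leg 4: -152.66° → -70.60°, shortest Δλ = 82.06° (east) — does not cross 180°.
Leg 5: -70.60° → +160.10°, shortest Δλ = -129.3° (west) — crosses 180°.
Leg 6: +160.10° → -78.59°, shortest Δλ = 121.31° (east) — crosses 180°.
Total crossings: 5.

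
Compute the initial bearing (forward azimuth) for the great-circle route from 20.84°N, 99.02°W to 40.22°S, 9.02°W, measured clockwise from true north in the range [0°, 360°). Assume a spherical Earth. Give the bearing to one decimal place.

128.3°

Δλ = -9.02 − -99.02 = 90.00°.
θ = atan2( sin Δλ · cos φ₂ , cos φ₁ · sin φ₂ − sin φ₁ · cos φ₂ · cos Δλ )
  = atan2(0.76357, -0.60348) = 128.321° → normalised to [0°, 360°): 128.321°.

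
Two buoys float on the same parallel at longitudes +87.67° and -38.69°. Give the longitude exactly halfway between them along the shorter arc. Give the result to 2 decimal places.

Signed shortest Δλ from +87.67° to -38.69° is -126.36°.
Midpoint longitude = +87.67° + (-126.36°)/2 = +87.67° − 63.18° = +24.49°.

+24.49°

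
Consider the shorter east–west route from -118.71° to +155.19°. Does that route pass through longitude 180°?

Yes

Naïve |155.19 − -118.71| = 273.9° > 180°, so the shorter arc goes the other way round — across 180°.
Signed shortest Δλ = ((155.19 − -118.71 + 180) mod 360) − 180 = -86.1°.
Going west by 86.1° from -118.71° passes through 180° before reaching +155.19°.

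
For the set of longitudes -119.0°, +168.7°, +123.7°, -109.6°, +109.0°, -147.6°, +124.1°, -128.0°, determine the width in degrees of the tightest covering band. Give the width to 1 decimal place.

Sort the longitudes: -147.6°, -128.0°, -119.0°, -109.6°, +109.0°, +123.7°, +124.1°, +168.7°.
Eastward gaps between consecutive values (wrapping around): 19.6°, 9.0°, 9.4°, 218.6°, 14.7°, 0.4°, 44.6°, 43.7°.
Largest gap = 218.6° ⇒ minimal covering band is its complement: 360° − 218.6° = 141.4°.
Band runs from +109.0° eastward to -109.6°, crossing the antimeridian.

141.4°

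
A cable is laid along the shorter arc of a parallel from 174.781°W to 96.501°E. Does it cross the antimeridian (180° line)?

Naïve |96.501 − -174.781| = 271.282° > 180°, so the shorter arc goes the other way round — across 180°.
Signed shortest Δλ = ((96.501 − -174.781 + 180) mod 360) − 180 = -88.718°.
Going west by 88.718° from -174.781° passes through 180° before reaching +96.501°.

Yes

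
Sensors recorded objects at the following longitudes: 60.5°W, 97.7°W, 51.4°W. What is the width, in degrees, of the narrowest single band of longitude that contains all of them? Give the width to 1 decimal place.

Sort the longitudes: -97.7°, -60.5°, -51.4°.
Eastward gaps between consecutive values (wrapping around): 37.2°, 9.1°, 313.7°.
Largest gap = 313.7° ⇒ minimal covering band is its complement: 360° − 313.7° = 46.3°.
Band runs from -97.7° eastward to -51.4°.

46.3°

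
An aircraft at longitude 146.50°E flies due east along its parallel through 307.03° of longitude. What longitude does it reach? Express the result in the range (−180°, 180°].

Start at +146.50°; shift +307.03° → +453.53°.
+453.53° lies outside (−180°, 180°]; subtract 360° → +93.53°.

93.53°E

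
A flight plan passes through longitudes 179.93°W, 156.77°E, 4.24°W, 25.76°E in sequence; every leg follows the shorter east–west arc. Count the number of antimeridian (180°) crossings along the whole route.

Leg 1: -179.93° → +156.77°, shortest Δλ = -23.3° (west) — crosses 180°.
Leg 2: +156.77° → -4.24°, shortest Δλ = -161.01° (west) — does not cross 180°.
Leg 3: -4.24° → +25.76°, shortest Δλ = 30.0° (east) — does not cross 180°.
Total crossings: 1.

1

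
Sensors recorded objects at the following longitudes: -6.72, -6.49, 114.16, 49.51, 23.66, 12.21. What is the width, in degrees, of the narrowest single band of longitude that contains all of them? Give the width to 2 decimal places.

120.88°

Sort the longitudes: -6.72°, -6.49°, +12.21°, +23.66°, +49.51°, +114.16°.
Eastward gaps between consecutive values (wrapping around): 0.23°, 18.70°, 11.45°, 25.85°, 64.65°, 239.12°.
Largest gap = 239.12° ⇒ minimal covering band is its complement: 360° − 239.12° = 120.88°.
Band runs from -6.72° eastward to +114.16°.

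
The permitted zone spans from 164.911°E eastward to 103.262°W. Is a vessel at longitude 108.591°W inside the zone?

Yes

Band width going east from +164.911° to -103.262°: ((-103.262 − 164.911) mod 360) = 91.827°.
Offset of -108.591° east of the west edge: ((-108.591 − 164.911) mod 360) = 86.498°.
86.498° ≤ 91.827° ⇒ inside.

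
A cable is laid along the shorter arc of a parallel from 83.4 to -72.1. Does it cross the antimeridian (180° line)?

Signed shortest Δλ = ((-72.1 − 83.4 + 180) mod 360) − 180 = -155.5°.
Going west by 155.5° from +83.4° reaches -72.1° without touching 180°.

No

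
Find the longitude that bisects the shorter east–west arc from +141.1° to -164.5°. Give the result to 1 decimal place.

+168.3°

Signed shortest Δλ from +141.1° to -164.5° is +54.4°.
Midpoint longitude = +141.1° + (+54.4°)/2 = +141.1° + 27.2° = +168.3°.
(The naïve average (+141.1 + -164.5)/2 = -11.7° is on the wrong side of the globe.)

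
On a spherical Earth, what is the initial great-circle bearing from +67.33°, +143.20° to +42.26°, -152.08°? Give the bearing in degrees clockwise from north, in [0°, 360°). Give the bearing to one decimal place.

Δλ = -152.08 − 143.20 = -295.28°; wrapped into (−180°, 180°]: 64.72°.
θ = atan2( sin Δλ · cos φ₂ , cos φ₁ · sin φ₂ − sin φ₁ · cos φ₂ · cos Δλ )
  = atan2(0.66922, -0.03244) = 92.775° → normalised to [0°, 360°): 92.775°.

92.8°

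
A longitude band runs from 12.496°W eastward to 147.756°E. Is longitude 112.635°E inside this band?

Yes

Band width going east from -12.496° to +147.756°: ((147.756 − -12.496) mod 360) = 160.252°.
Offset of +112.635° east of the west edge: ((112.635 − -12.496) mod 360) = 125.131°.
125.131° ≤ 160.252° ⇒ inside.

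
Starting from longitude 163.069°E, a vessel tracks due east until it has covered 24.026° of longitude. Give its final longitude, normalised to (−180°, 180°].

Start at +163.069°; shift +24.026° → +187.095°.
+187.095° lies outside (−180°, 180°]; subtract 360° → -172.905°.

172.905°W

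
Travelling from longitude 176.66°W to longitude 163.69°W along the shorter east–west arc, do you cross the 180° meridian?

No

Signed shortest Δλ = ((-163.69 − -176.66 + 180) mod 360) − 180 = 12.97°.
Going east by 12.97° from -176.66° reaches -163.69° without touching 180°.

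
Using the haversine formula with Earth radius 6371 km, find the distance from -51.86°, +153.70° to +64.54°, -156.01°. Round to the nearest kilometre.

13646 km

Δλ = -156.01 − 153.70 = -309.71°; wrapped into (−180°, 180°]: 50.29°.
Δφ = 64.54 − -51.86 = 116.40°.
a = sin²(Δφ/2) + cos φ₁ · cos φ₂ · sin²(Δλ/2) = 0.770251.
c = 2·atan2(√a, √(1−a)) = 2.14183 rad → d = 6371·c ≈ 13645.60 km.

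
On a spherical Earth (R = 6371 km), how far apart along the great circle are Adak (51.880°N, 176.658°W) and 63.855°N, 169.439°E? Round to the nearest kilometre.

1557 km

Δλ = 169.439 − -176.658 = 346.097°; wrapped into (−180°, 180°]: -13.903°.
Δφ = 63.855 − 51.880 = 11.975°.
a = sin²(Δφ/2) + cos φ₁ · cos φ₂ · sin²(Δλ/2) = 0.014865.
c = 2·atan2(√a, √(1−a)) = 0.24446 rad → d = 6371·c ≈ 1557.43 km.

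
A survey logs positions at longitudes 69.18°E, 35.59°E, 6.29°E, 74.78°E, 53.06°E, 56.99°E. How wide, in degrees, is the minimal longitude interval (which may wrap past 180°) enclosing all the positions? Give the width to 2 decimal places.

68.49°

Sort the longitudes: +6.29°, +35.59°, +53.06°, +56.99°, +69.18°, +74.78°.
Eastward gaps between consecutive values (wrapping around): 29.30°, 17.47°, 3.93°, 12.19°, 5.60°, 291.51°.
Largest gap = 291.51° ⇒ minimal covering band is its complement: 360° − 291.51° = 68.49°.
Band runs from +6.29° eastward to +74.78°.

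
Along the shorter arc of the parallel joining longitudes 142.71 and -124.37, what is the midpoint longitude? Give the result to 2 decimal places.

Signed shortest Δλ from +142.71° to -124.37° is +92.92°.
Midpoint longitude = +142.71° + (+92.92°)/2 = +142.71° + 46.46° = +189.17°.
Normalise into (−180°, 180°]: -170.83°.
(The naïve average (+142.71 + -124.37)/2 = 9.17° is on the wrong side of the globe.)

-170.83°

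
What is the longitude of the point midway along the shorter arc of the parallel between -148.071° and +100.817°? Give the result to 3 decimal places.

+156.373°

Signed shortest Δλ from -148.071° to +100.817° is -111.112°.
Midpoint longitude = -148.071° + (-111.112°)/2 = -148.071° − 55.556° = -203.627°.
Normalise into (−180°, 180°]: +156.373°.
(The naïve average (-148.071 + +100.817)/2 = -23.627° is on the wrong side of the globe.)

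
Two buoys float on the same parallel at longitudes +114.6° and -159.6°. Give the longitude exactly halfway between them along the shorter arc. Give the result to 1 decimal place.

Signed shortest Δλ from +114.6° to -159.6° is +85.8°.
Midpoint longitude = +114.6° + (+85.8°)/2 = +114.6° + 42.9° = +157.5°.
(The naïve average (+114.6 + -159.6)/2 = -22.5° is on the wrong side of the globe.)

+157.5°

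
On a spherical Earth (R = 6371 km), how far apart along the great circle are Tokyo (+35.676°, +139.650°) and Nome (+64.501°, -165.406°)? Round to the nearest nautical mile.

2602 nmi

Δλ = -165.406 − 139.650 = -305.056°; wrapped into (−180°, 180°]: 54.944°.
Δφ = 64.501 − 35.676 = 28.825°.
a = sin²(Δφ/2) + cos φ₁ · cos φ₂ · sin²(Δλ/2) = 0.136373.
c = 2·atan2(√a, √(1−a)) = 0.75648 rad → d = 6371·c ≈ 4819.55 km ≈ 2602.35 nmi.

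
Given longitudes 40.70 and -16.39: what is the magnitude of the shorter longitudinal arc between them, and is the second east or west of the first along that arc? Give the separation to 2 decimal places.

57.09° west

Raw difference: -16.39 − 40.70 = -57.09°.
Normalise into (−180°, 180°]: -57.09° stays -57.09°.
Negative ⇒ the second point lies to the west; separation 57.09°.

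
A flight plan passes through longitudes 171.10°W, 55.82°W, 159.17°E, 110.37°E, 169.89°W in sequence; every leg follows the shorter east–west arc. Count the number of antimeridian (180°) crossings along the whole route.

Leg 1: -171.10° → -55.82°, shortest Δλ = 115.28° (east) — does not cross 180°.
Leg 2: -55.82° → +159.17°, shortest Δλ = -145.01° (west) — crosses 180°.
Leg 3: +159.17° → +110.37°, shortest Δλ = -48.8° (west) — does not cross 180°.
Leg 4: +110.37° → -169.89°, shortest Δλ = 79.74° (east) — crosses 180°.
Total crossings: 2.

2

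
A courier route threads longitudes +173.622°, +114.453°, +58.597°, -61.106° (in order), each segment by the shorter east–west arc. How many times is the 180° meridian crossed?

0

Leg 1: +173.622° → +114.453°, shortest Δλ = -59.169° (west) — does not cross 180°.
Leg 2: +114.453° → +58.597°, shortest Δλ = -55.856° (west) — does not cross 180°.
Leg 3: +58.597° → -61.106°, shortest Δλ = -119.703° (west) — does not cross 180°.
Total crossings: 0.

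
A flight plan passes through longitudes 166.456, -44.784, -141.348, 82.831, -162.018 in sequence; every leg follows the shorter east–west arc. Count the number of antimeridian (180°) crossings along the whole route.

Leg 1: +166.456° → -44.784°, shortest Δλ = 148.76° (east) — crosses 180°.
Leg 2: -44.784° → -141.348°, shortest Δλ = -96.564° (west) — does not cross 180°.
Leg 3: -141.348° → +82.831°, shortest Δλ = -135.821° (west) — crosses 180°.
Leg 4: +82.831° → -162.018°, shortest Δλ = 115.151° (east) — crosses 180°.
Total crossings: 3.

3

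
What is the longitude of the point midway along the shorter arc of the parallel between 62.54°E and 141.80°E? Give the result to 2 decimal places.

Signed shortest Δλ from +62.54° to +141.80° is +79.26°.
Midpoint longitude = +62.54° + (+79.26°)/2 = +62.54° + 39.63° = +102.17°.

102.17°E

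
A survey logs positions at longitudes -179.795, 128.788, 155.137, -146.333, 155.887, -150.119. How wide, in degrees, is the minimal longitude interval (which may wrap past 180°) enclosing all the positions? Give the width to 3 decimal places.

Sort the longitudes: -179.795°, -150.119°, -146.333°, +128.788°, +155.137°, +155.887°.
Eastward gaps between consecutive values (wrapping around): 29.676°, 3.786°, 275.121°, 26.349°, 0.750°, 24.318°.
Largest gap = 275.121° ⇒ minimal covering band is its complement: 360° − 275.121° = 84.879°.
Band runs from +128.788° eastward to -146.333°, crossing the antimeridian.

84.879°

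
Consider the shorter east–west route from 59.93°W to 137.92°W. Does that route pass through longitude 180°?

Signed shortest Δλ = ((-137.92 − -59.93 + 180) mod 360) − 180 = -77.99°.
Going west by 77.99° from -59.93° reaches -137.92° without touching 180°.

No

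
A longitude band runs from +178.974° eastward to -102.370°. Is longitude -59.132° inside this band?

Band width going east from +178.974° to -102.370°: ((-102.370 − 178.974) mod 360) = 78.656°.
Offset of -59.132° east of the west edge: ((-59.132 − 178.974) mod 360) = 121.894°.
121.894° > 78.656° ⇒ outside.

No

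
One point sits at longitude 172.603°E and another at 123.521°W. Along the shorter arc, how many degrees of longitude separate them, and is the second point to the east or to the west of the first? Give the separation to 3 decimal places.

Raw difference: -123.521 − 172.603 = -296.124°.
Normalise into (−180°, 180°]: -296.124° + 360° = 63.876°.
Positive ⇒ the second point lies to the east; separation 63.876°.

63.876° east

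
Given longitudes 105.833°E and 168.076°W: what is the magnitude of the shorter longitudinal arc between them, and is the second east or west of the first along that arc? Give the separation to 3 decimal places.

86.091° east

Raw difference: -168.076 − 105.833 = -273.909°.
Normalise into (−180°, 180°]: -273.909° + 360° = 86.091°.
Positive ⇒ the second point lies to the east; separation 86.091°.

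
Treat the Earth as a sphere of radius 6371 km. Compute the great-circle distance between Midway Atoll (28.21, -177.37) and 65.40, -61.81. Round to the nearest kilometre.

8256 km

Δλ = -61.81 − -177.37 = 115.56°.
Δφ = 65.40 − 28.21 = 37.19°.
a = sin²(Δφ/2) + cos φ₁ · cos φ₂ · sin²(Δλ/2) = 0.364237.
c = 2·atan2(√a, √(1−a)) = 1.29582 rad → d = 6371·c ≈ 8255.65 km.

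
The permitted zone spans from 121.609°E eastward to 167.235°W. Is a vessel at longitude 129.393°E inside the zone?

Yes

Band width going east from +121.609° to -167.235°: ((-167.235 − 121.609) mod 360) = 71.156°.
Offset of +129.393° east of the west edge: ((129.393 − 121.609) mod 360) = 7.784°.
7.784° ≤ 71.156° ⇒ inside.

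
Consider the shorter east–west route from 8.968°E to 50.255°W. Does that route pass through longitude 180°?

Signed shortest Δλ = ((-50.255 − 8.968 + 180) mod 360) − 180 = -59.223°.
Going west by 59.223° from +8.968° reaches -50.255° without touching 180°.

No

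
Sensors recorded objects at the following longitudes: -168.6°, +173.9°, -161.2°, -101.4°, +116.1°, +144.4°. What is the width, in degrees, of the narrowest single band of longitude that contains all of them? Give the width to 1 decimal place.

142.5°

Sort the longitudes: -168.6°, -161.2°, -101.4°, +116.1°, +144.4°, +173.9°.
Eastward gaps between consecutive values (wrapping around): 7.4°, 59.8°, 217.5°, 28.3°, 29.5°, 17.5°.
Largest gap = 217.5° ⇒ minimal covering band is its complement: 360° − 217.5° = 142.5°.
Band runs from +116.1° eastward to -101.4°, crossing the antimeridian.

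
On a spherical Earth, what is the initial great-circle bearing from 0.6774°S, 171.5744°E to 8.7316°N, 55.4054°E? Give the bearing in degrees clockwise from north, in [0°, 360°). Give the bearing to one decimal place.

279.4°

Δλ = 55.4054 − 171.5744 = -116.1690°.
θ = atan2( sin Δλ · cos φ₂ , cos φ₁ · sin φ₂ − sin φ₁ · cos φ₂ · cos Δλ )
  = atan2(-0.88710, 0.14664) = -80.614° → normalised to [0°, 360°): 279.386°.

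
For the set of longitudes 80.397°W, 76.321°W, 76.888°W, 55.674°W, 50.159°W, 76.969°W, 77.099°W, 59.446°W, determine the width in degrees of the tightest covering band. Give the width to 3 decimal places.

Sort the longitudes: -80.397°, -77.099°, -76.969°, -76.888°, -76.321°, -59.446°, -55.674°, -50.159°.
Eastward gaps between consecutive values (wrapping around): 3.298°, 0.130°, 0.081°, 0.567°, 16.875°, 3.772°, 5.515°, 329.762°.
Largest gap = 329.762° ⇒ minimal covering band is its complement: 360° − 329.762° = 30.238°.
Band runs from -80.397° eastward to -50.159°.

30.238°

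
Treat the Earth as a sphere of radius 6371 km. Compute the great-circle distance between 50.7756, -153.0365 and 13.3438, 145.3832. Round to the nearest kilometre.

Δλ = 145.3832 − -153.0365 = 298.4197°; wrapped into (−180°, 180°]: -61.5803°.
Δφ = 13.3438 − 50.7756 = -37.4318°.
a = sin²(Δφ/2) + cos φ₁ · cos φ₂ · sin²(Δλ/2) = 0.264189.
c = 2·atan2(√a, √(1−a)) = 1.07967 rad → d = 6371·c ≈ 6878.56 km.

6879 km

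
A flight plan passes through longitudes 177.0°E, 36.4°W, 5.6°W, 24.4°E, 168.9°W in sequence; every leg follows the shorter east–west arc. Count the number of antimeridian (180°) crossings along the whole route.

Leg 1: +177.0° → -36.4°, shortest Δλ = 146.6° (east) — crosses 180°.
Leg 2: -36.4° → -5.6°, shortest Δλ = 30.8° (east) — does not cross 180°.
Leg 3: -5.6° → +24.4°, shortest Δλ = 30.0° (east) — does not cross 180°.
Leg 4: +24.4° → -168.9°, shortest Δλ = 166.7° (east) — crosses 180°.
Total crossings: 2.

2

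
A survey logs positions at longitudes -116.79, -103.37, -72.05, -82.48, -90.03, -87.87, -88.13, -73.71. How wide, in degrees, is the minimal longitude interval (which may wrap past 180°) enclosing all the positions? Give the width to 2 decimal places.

Sort the longitudes: -116.79°, -103.37°, -90.03°, -88.13°, -87.87°, -82.48°, -73.71°, -72.05°.
Eastward gaps between consecutive values (wrapping around): 13.42°, 13.34°, 1.90°, 0.26°, 5.39°, 8.77°, 1.66°, 315.26°.
Largest gap = 315.26° ⇒ minimal covering band is its complement: 360° − 315.26° = 44.74°.
Band runs from -116.79° eastward to -72.05°.

44.74°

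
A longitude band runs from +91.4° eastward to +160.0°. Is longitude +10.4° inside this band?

No

Band width going east from +91.4° to +160.0°: ((160.0 − 91.4) mod 360) = 68.6°.
Offset of +10.4° east of the west edge: ((10.4 − 91.4) mod 360) = 279.0°.
279.0° > 68.6° ⇒ outside.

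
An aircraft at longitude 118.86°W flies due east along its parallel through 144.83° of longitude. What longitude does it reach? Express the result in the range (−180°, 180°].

Start at -118.86°; shift +144.83° → +25.97°.
+25.97° already lies in (−180°, 180°].

25.97°E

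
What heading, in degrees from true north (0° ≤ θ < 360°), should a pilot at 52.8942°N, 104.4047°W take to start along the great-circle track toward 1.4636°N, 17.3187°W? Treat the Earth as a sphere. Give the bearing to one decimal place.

Δλ = -17.3187 − -104.4047 = 87.0860°.
θ = atan2( sin Δλ · cos φ₂ , cos φ₁ · sin φ₂ − sin φ₁ · cos φ₂ · cos Δλ )
  = atan2(0.99838, -0.02512) = 91.441° → normalised to [0°, 360°): 91.441°.

91.4°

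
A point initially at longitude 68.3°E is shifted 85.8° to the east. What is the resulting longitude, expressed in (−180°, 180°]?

Start at +68.3°; shift +85.8° → +154.1°.
+154.1° already lies in (−180°, 180°].

154.1°E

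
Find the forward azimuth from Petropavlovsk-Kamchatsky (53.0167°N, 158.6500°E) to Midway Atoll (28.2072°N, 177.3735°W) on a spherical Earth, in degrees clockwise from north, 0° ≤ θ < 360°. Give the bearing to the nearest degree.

135°

Δλ = -177.3735 − 158.6500 = -336.0235°; wrapped into (−180°, 180°]: 23.9765°.
θ = atan2( sin Δλ · cos φ₂ , cos φ₁ · sin φ₂ − sin φ₁ · cos φ₂ · cos Δλ )
  = atan2(0.35810, -0.35886) = 135.060° → normalised to [0°, 360°): 135.060°.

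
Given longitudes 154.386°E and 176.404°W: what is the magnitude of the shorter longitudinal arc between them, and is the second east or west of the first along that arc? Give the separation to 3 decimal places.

29.210° east

Raw difference: -176.404 − 154.386 = -330.79°.
Normalise into (−180°, 180°]: -330.79° + 360° = 29.21°.
Positive ⇒ the second point lies to the east; separation 29.210°.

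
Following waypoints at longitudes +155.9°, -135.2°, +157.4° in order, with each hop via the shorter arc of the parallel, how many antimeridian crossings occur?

Leg 1: +155.9° → -135.2°, shortest Δλ = 68.9° (east) — crosses 180°.
Leg 2: -135.2° → +157.4°, shortest Δλ = -67.4° (west) — crosses 180°.
Total crossings: 2.

2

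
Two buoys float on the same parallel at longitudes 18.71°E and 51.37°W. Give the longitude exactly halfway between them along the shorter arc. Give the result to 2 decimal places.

16.33°W

Signed shortest Δλ from +18.71° to -51.37° is -70.08°.
Midpoint longitude = +18.71° + (-70.08°)/2 = +18.71° − 35.04° = -16.33°.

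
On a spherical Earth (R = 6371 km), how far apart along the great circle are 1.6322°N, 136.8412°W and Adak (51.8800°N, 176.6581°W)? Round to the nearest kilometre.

Δλ = -176.6581 − -136.8412 = -39.8169°.
Δφ = 51.8800 − 1.6322 = 50.2478°.
a = sin²(Δφ/2) + cos φ₁ · cos φ₂ · sin²(Δλ/2) = 0.251815.
c = 2·atan2(√a, √(1−a)) = 1.05139 rad → d = 6371·c ≈ 6698.38 km.

6698 km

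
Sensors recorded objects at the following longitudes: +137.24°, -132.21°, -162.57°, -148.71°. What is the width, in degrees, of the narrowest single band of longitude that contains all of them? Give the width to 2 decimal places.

90.55°

Sort the longitudes: -162.57°, -148.71°, -132.21°, +137.24°.
Eastward gaps between consecutive values (wrapping around): 13.86°, 16.50°, 269.45°, 60.19°.
Largest gap = 269.45° ⇒ minimal covering band is its complement: 360° − 269.45° = 90.55°.
Band runs from +137.24° eastward to -132.21°, crossing the antimeridian.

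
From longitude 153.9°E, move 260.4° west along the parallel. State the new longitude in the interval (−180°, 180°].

Start at +153.9°; shift −260.4° → -106.5°.
-106.5° already lies in (−180°, 180°].

106.5°W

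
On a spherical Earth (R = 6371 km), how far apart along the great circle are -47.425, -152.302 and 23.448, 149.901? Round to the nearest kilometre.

9767 km

Δλ = 149.901 − -152.302 = 302.203°; wrapped into (−180°, 180°]: -57.797°.
Δφ = 23.448 − -47.425 = 70.873°.
a = sin²(Δφ/2) + cos φ₁ · cos φ₂ · sin²(Δλ/2) = 0.481123.
c = 2·atan2(√a, √(1−a)) = 1.53303 rad → d = 6371·c ≈ 9766.96 km.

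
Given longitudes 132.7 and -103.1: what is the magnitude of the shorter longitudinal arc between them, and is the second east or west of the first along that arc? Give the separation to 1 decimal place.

124.2° east

Raw difference: -103.1 − 132.7 = -235.8°.
Normalise into (−180°, 180°]: -235.8° + 360° = 124.2°.
Positive ⇒ the second point lies to the east; separation 124.2°.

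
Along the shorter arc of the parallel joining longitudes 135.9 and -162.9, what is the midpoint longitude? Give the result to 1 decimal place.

+166.5°

Signed shortest Δλ from +135.9° to -162.9° is +61.2°.
Midpoint longitude = +135.9° + (+61.2°)/2 = +135.9° + 30.6° = +166.5°.
(The naïve average (+135.9 + -162.9)/2 = -13.5° is on the wrong side of the globe.)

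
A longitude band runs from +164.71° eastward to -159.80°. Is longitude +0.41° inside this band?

No

Band width going east from +164.71° to -159.80°: ((-159.80 − 164.71) mod 360) = 35.49°.
Offset of +0.41° east of the west edge: ((0.41 − 164.71) mod 360) = 195.70°.
195.70° > 35.49° ⇒ outside.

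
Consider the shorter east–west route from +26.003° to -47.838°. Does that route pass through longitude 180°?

No

Signed shortest Δλ = ((-47.838 − 26.003 + 180) mod 360) − 180 = -73.841°.
Going west by 73.841° from +26.003° reaches -47.838° without touching 180°.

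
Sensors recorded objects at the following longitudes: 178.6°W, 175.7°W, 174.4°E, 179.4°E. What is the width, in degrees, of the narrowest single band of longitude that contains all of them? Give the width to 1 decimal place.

Sort the longitudes: -178.6°, -175.7°, +174.4°, +179.4°.
Eastward gaps between consecutive values (wrapping around): 2.9°, 350.1°, 5.0°, 2.0°.
Largest gap = 350.1° ⇒ minimal covering band is its complement: 360° − 350.1° = 9.9°.
Band runs from +174.4° eastward to -175.7°, crossing the antimeridian.

9.9°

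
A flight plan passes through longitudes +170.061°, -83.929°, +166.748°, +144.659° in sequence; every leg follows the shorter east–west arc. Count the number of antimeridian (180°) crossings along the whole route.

2

Leg 1: +170.061° → -83.929°, shortest Δλ = 106.01° (east) — crosses 180°.
Leg 2: -83.929° → +166.748°, shortest Δλ = -109.323° (west) — crosses 180°.
Leg 3: +166.748° → +144.659°, shortest Δλ = -22.089° (west) — does not cross 180°.
Total crossings: 2.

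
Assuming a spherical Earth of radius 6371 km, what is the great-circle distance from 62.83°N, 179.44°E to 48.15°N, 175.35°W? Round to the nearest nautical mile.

898 nmi

Δλ = -175.35 − 179.44 = -354.79°; wrapped into (−180°, 180°]: 5.21°.
Δφ = 48.15 − 62.83 = -14.68°.
a = sin²(Δφ/2) + cos φ₁ · cos φ₂ · sin²(Δλ/2) = 0.016951.
c = 2·atan2(√a, √(1−a)) = 0.26113 rad → d = 6371·c ≈ 1663.69 km ≈ 898.32 nmi.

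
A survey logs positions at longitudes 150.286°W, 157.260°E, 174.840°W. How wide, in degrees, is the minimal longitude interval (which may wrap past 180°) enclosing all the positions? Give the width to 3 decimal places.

52.454°

Sort the longitudes: -174.840°, -150.286°, +157.260°.
Eastward gaps between consecutive values (wrapping around): 24.554°, 307.546°, 27.900°.
Largest gap = 307.546° ⇒ minimal covering band is its complement: 360° − 307.546° = 52.454°.
Band runs from +157.260° eastward to -150.286°, crossing the antimeridian.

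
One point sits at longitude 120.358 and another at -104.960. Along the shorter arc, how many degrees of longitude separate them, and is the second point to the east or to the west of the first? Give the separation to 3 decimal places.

Raw difference: -104.960 − 120.358 = -225.318°.
Normalise into (−180°, 180°]: -225.318° + 360° = 134.682°.
Positive ⇒ the second point lies to the east; separation 134.682°.

134.682° east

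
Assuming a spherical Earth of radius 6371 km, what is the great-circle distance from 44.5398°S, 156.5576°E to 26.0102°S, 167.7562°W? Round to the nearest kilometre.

Δλ = -167.7562 − 156.5576 = -324.3138°; wrapped into (−180°, 180°]: 35.6862°.
Δφ = -26.0102 − -44.5398 = 18.5296°.
a = sin²(Δφ/2) + cos φ₁ · cos φ₂ · sin²(Δλ/2) = 0.086062.
c = 2·atan2(√a, √(1−a)) = 0.59549 rad → d = 6371·c ≈ 3793.85 km.

3794 km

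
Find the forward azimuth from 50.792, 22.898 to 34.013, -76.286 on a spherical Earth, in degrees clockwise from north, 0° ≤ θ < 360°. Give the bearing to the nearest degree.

Δλ = -76.286 − 22.898 = -99.184°.
θ = atan2( sin Δλ · cos φ₂ , cos φ₁ · sin φ₂ − sin φ₁ · cos φ₂ · cos Δλ )
  = atan2(-0.81828, 0.45612) = -60.864° → normalised to [0°, 360°): 299.136°.

299°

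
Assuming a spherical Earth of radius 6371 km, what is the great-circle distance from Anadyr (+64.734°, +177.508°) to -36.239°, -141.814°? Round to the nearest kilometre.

11773 km

Δλ = -141.814 − 177.508 = -319.322°; wrapped into (−180°, 180°]: 40.678°.
Δφ = -36.239 − 64.734 = -100.973°.
a = sin²(Δφ/2) + cos φ₁ · cos φ₂ · sin²(Δλ/2) = 0.636762.
c = 2·atan2(√a, √(1−a)) = 1.84785 rad → d = 6371·c ≈ 11772.66 km.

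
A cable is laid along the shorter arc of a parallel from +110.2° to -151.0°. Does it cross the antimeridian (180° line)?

Naïve |-151.0 − 110.2| = 261.2° > 180°, so the shorter arc goes the other way round — across 180°.
Signed shortest Δλ = ((-151.0 − 110.2 + 180) mod 360) − 180 = 98.8°.
Going east by 98.8° from +110.2° passes through 180° before reaching -151.0°.

Yes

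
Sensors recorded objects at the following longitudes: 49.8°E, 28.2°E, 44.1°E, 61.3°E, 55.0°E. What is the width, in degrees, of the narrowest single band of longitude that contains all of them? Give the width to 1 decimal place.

33.1°

Sort the longitudes: +28.2°, +44.1°, +49.8°, +55.0°, +61.3°.
Eastward gaps between consecutive values (wrapping around): 15.9°, 5.7°, 5.2°, 6.3°, 326.9°.
Largest gap = 326.9° ⇒ minimal covering band is its complement: 360° − 326.9° = 33.1°.
Band runs from +28.2° eastward to +61.3°.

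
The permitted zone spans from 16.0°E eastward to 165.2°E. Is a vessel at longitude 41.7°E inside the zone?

Band width going east from +16.0° to +165.2°: ((165.2 − 16.0) mod 360) = 149.2°.
Offset of +41.7° east of the west edge: ((41.7 − 16.0) mod 360) = 25.7°.
25.7° ≤ 149.2° ⇒ inside.

Yes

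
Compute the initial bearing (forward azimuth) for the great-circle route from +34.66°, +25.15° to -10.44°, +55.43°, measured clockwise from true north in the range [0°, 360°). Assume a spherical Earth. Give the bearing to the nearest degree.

Δλ = 55.43 − 25.15 = 30.28°.
θ = atan2( sin Δλ · cos φ₂ , cos φ₁ · sin φ₂ − sin φ₁ · cos φ₂ · cos Δλ )
  = atan2(0.49588, -0.63204) = 141.883° → normalised to [0°, 360°): 141.883°.

142°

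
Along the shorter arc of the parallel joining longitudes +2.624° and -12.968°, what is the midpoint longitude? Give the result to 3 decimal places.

Signed shortest Δλ from +2.624° to -12.968° is -15.592°.
Midpoint longitude = +2.624° + (-15.592°)/2 = +2.624° − 7.796° = -5.172°.

-5.172°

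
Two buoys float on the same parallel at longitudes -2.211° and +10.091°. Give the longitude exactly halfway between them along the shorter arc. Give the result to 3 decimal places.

+3.940°

Signed shortest Δλ from -2.211° to +10.091° is +12.302°.
Midpoint longitude = -2.211° + (+12.302°)/2 = -2.211° + 6.151° = +3.940°.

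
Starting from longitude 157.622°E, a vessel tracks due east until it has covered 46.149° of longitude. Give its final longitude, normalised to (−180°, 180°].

156.229°W

Start at +157.622°; shift +46.149° → +203.771°.
+203.771° lies outside (−180°, 180°]; subtract 360° → -156.229°.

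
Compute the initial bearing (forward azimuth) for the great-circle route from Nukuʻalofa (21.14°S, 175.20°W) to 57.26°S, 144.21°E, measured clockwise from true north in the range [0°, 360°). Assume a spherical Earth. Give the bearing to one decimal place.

Δλ = 144.21 − -175.20 = 319.41°; wrapped into (−180°, 180°]: -40.59°.
θ = atan2( sin Δλ · cos φ₂ , cos φ₁ · sin φ₂ − sin φ₁ · cos φ₂ · cos Δλ )
  = atan2(-0.35189, -0.63641) = -151.061° → normalised to [0°, 360°): 208.939°.

208.9°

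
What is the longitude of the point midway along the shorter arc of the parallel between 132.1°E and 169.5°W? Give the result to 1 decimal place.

161.3°E

Signed shortest Δλ from +132.1° to -169.5° is +58.4°.
Midpoint longitude = +132.1° + (+58.4°)/2 = +132.1° + 29.2° = +161.3°.
(The naïve average (+132.1 + -169.5)/2 = -18.7° is on the wrong side of the globe.)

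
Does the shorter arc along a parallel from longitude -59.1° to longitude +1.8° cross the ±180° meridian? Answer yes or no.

No

Signed shortest Δλ = ((1.8 − -59.1 + 180) mod 360) − 180 = 60.9°.
Going east by 60.9° from -59.1° reaches +1.8° without touching 180°.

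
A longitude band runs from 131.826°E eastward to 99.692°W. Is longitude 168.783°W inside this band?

Band width going east from +131.826° to -99.692°: ((-99.692 − 131.826) mod 360) = 128.482°.
Offset of -168.783° east of the west edge: ((-168.783 − 131.826) mod 360) = 59.391°.
59.391° ≤ 128.482° ⇒ inside.

Yes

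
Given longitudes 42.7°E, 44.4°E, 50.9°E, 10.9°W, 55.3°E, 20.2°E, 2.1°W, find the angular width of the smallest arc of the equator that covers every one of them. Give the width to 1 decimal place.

66.2°

Sort the longitudes: -10.9°, -2.1°, +20.2°, +42.7°, +44.4°, +50.9°, +55.3°.
Eastward gaps between consecutive values (wrapping around): 8.8°, 22.3°, 22.5°, 1.7°, 6.5°, 4.4°, 293.8°.
Largest gap = 293.8° ⇒ minimal covering band is its complement: 360° − 293.8° = 66.2°.
Band runs from -10.9° eastward to +55.3°.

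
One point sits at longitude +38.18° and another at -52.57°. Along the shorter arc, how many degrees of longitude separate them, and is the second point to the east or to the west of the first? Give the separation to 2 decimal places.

90.75° west

Raw difference: -52.57 − 38.18 = -90.75°.
Normalise into (−180°, 180°]: -90.75° stays -90.75°.
Negative ⇒ the second point lies to the west; separation 90.75°.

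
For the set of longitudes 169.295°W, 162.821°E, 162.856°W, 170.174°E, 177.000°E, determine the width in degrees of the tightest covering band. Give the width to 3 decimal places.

Sort the longitudes: -169.295°, -162.856°, +162.821°, +170.174°, +177.000°.
Eastward gaps between consecutive values (wrapping around): 6.439°, 325.677°, 7.353°, 6.826°, 13.705°.
Largest gap = 325.677° ⇒ minimal covering band is its complement: 360° − 325.677° = 34.323°.
Band runs from +162.821° eastward to -162.856°, crossing the antimeridian.

34.323°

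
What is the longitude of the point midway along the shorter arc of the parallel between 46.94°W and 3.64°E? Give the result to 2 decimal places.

21.65°W

Signed shortest Δλ from -46.94° to +3.64° is +50.58°.
Midpoint longitude = -46.94° + (+50.58°)/2 = -46.94° + 25.29° = -21.65°.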